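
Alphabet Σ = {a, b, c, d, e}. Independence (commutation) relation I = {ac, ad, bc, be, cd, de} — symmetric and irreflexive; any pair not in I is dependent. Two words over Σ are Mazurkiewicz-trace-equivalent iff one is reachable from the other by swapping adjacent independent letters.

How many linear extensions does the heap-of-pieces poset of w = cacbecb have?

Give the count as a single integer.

#0=c has no predecessor
#1=a has no predecessor
#2=c depends on [0:c]
#3=b depends on [1:a]
#4=e depends on [1:a, 2:c]
#5=c depends on [4:e]
#6=b depends on [3:b]
sources: [0:c, 1:a]
N(rest) = Σ N(rest − s) over sources s of rest; N(one piece) = 1:
  size 1 → [5]=1  [6]=1
  size 2 → [3,6]=1  [4,5]=1  [5,6]=2
  size 3 → [2,4,5]=1  [3,5,6]=3  [4,5,6]=3
  size 4 → [0,2,4,5]=1  [2,4,5,6]=4  [3,4,5,6]=6
  size 5 → [0,2,4,5,6]=5  [1,3,4,5,6]=6  [2,3,4,5,6]=10
  first=0(c) contributes 16
  first=1(a) contributes 15
|[w]| = 31

31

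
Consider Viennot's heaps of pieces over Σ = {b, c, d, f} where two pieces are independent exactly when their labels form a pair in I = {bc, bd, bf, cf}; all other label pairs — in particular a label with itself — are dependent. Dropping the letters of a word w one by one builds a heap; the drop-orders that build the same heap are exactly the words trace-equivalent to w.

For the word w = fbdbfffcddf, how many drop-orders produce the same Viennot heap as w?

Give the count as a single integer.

220

0(f) covers ∅
1(b) covers ∅
2(d) covers 0:f
3(b) covers 1:b
4(f) covers 2:d
5(f) covers 4:f
6(f) covers 5:f
7(c) covers 2:d
8(d) covers 6:f, 7:c
9(d) covers 8:d
10(f) covers 9:d
floor of heap: 0:f, 1:b
completions by unplaced set U, small U first (add the entries for U minus each lowest piece of U):
  |U|=1: {3}:1  {10}:1
  |U|=2: {1,3}:1  {3,10}:2  {9,10}:1
  |U|=3: {1,3,10}:3  {3,9,10}:3  {8,9,10}:1
  |U|=4: {1,3,9,10}:6  {3,8,9,10}:4  {6,8,9,10}:1  {7,8,9,10}:1
  |U|=5: {1,3,8,9,10}:10  {3,6,8,9,10}:5  {3,7,8,9,10}:5  {5,6,8,9,10}:1  {6,7,8,9,10}:2
  |U|=6: {1,3,6,8,9,10}:15  {1,3,7,8,9,10}:15  {3,5,6,8,9,10}:6  {3,6,7,8,9,10}:12  {4,5,6,8,9,10}:1  {5,6,7,8,9,10}:3
  |U|=7: {1,3,5,6,8,9,10}:21  {1,3,6,7,8,9,10}:42  {3,4,5,6,8,9,10}:7  {3,5,6,7,8,9,10}:21  {4,5,6,7,8,9,10}:4
  |U|=8: {1,3,4,5,6,8,9,10}:28  {1,3,5,6,7,8,9,10}:84  {2,4,5,6,7,8,9,10}:4  {3,4,5,6,7,8,9,10}:32
  |U|=9: {0,2,4,5,6,7,8,9,10}:4  {1,3,4,5,6,7,8,9,10}:144  {2,3,4,5,6,7,8,9,10}:36
  start at 0(f): 180
  start at 1(b): 40
sum over floor = 220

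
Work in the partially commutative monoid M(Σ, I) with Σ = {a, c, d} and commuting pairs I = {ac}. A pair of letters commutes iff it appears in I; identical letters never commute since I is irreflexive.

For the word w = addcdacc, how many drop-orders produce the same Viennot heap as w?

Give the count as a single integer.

3

#0=a has no predecessor
#1=d depends on [0:a]
#2=d depends on [1:d]
#3=c depends on [2:d]
#4=d depends on [3:c]
#5=a depends on [4:d]
#6=c depends on [4:d]
#7=c depends on [6:c]
sources: [0:a]
N(rest) = Σ N(rest − s) over sources s of rest; N(one piece) = 1:
  size 1 → [5]=1  [7]=1
  size 2 → [5,7]=2  [6,7]=1
  size 3 → [5,6,7]=3
  size 4 → [4,5,6,7]=3
  size 5 → [3,4,5,6,7]=3
  size 6 → [2,3,4,5,6,7]=3
  first=0(a) contributes 3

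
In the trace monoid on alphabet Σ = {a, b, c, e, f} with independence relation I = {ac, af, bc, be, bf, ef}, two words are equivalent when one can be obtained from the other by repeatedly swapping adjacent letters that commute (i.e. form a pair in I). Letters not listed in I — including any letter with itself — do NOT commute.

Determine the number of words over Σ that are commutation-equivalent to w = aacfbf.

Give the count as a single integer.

20

#0=a has no predecessor
#1=a depends on [0:a]
#2=c has no predecessor
#3=f depends on [2:c]
#4=b depends on [1:a]
#5=f depends on [3:f]
sources: [0:a, 2:c]
N(rest) = Σ N(rest − s) over sources s of rest; N(one piece) = 1:
  size 1 → [4]=1  [5]=1
  size 2 → [1,4]=1  [3,5]=1  [4,5]=2
  size 3 → [0,1,4]=1  [1,4,5]=3  [2,3,5]=1  [3,4,5]=3
  size 4 → [0,1,4,5]=4  [1,3,4,5]=6  [2,3,4,5]=4
  first=0(a) contributes 10
  first=2(c) contributes 10
|[w]| = 20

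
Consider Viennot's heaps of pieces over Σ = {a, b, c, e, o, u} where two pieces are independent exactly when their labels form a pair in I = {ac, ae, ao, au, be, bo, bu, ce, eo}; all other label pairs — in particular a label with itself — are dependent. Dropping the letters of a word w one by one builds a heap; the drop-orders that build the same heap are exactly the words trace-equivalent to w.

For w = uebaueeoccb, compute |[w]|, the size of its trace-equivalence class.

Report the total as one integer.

piece 0:u — minimal
piece 1:e rests on {0:u}
piece 2:b — minimal
piece 3:a rests on {2:b}
piece 4:u rests on {1:e}
piece 5:e rests on {4:u}
piece 6:e rests on {5:e}
piece 7:o rests on {4:u}
piece 8:c rests on {2:b, 7:o}
piece 9:c rests on {8:c}
piece 10:b rests on {3:a, 9:c}
minimal pieces: {0:u, 2:b}
ways to finish when only these pieces remain (= sum over removing one remaining piece with nothing left below it):
  1 left: {6}→1  {10}→1
  2 left: {3,10}→1  {5,6}→1  {6,10}→2  {9,10}→1
  3 left: {3,6,10}→3  {3,9,10}→2  {5,6,10}→3  {6,9,10}→3  {8,9,10}→1
  4 left: {3,5,6,10}→6  {3,6,9,10}→8  {3,8,9,10}→3  {5,6,9,10}→6  {6,8,9,10}→4  {7,8,9,10}→1
  5 left: {2,3,8,9,10}→3  {3,5,6,9,10}→20  {3,6,8,9,10}→15  {3,7,8,9,10}→4  {5,6,8,9,10}→10  {6,7,8,9,10}→5
  6 left: {2,3,6,8,9,10}→18  {2,3,7,8,9,10}→7  {3,5,6,8,9,10}→45  {3,6,7,8,9,10}→24  {5,6,7,8,9,10}→15
  7 left: {2,3,5,6,8,9,10}→63  {2,3,6,7,8,9,10}→49  {3,5,6,7,8,9,10}→84  {4,5,6,7,8,9,10}→15
  8 left: {1,4,5,6,7,8,9,10}→15  {2,3,5,6,7,8,9,10}→196  {3,4,5,6,7,8,9,10}→99
  9 left: {0,1,4,5,6,7,8,9,10}→15  {1,3,4,5,6,7,8,9,10}→114  {2,3,4,5,6,7,8,9,10}→295
  placing 0:u first → 409 extensions
  placing 2:b first → 129 extensions
total linear extensions = 538

538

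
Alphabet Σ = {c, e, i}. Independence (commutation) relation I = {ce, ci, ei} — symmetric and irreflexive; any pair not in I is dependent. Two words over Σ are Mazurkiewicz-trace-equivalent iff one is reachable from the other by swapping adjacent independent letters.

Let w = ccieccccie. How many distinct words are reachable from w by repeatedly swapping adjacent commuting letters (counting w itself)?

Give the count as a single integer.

#0=c has no predecessor
#1=c depends on [0:c]
#2=i has no predecessor
#3=e has no predecessor
#4=c depends on [1:c]
#5=c depends on [4:c]
#6=c depends on [5:c]
#7=c depends on [6:c]
#8=i depends on [2:i]
#9=e depends on [3:e]
sources: [0:c, 2:i, 3:e]
N(rest) = Σ N(rest − s) over sources s of rest; N(one piece) = 1:
  size 1 → [7]=1  [8]=1  [9]=1
  size 2 → [2,8]=1  [3,9]=1  [6,7]=1  [7,8]=2  [7,9]=2  [8,9]=2
  size 3 → [2,7,8]=3  [2,8,9]=3  [3,7,9]=3  [3,8,9]=3  [5,6,7]=1  [6,7,8]=3  [6,7,9]=3  [7,8,9]=6
  size 4 → [2,3,8,9]=6  [2,6,7,8]=6  [2,7,8,9]=12  [3,6,7,9]=6  [3,7,8,9]=12  [4,5,6,7]=1  [5,6,7,8]=4  [5,6,7,9]=4  [6,7,8,9]=12
  size 5 → [1,4,5,6,7]=1  [2,3,7,8,9]=30  [2,5,6,7,8]=10  [2,6,7,8,9]=30  [3,5,6,7,9]=10  [3,6,7,8,9]=30  [4,5,6,7,8]=5  [4,5,6,7,9]=5  [5,6,7,8,9]=20
  size 6 → [0,1,4,5,6,7]=1  [1,4,5,6,7,8]=6  [1,4,5,6,7,9]=6  [2,3,6,7,8,9]=90  [2,4,5,6,7,8]=15  [2,5,6,7,8,9]=60  [3,4,5,6,7,9]=15  [3,5,6,7,8,9]=60  [4,5,6,7,8,9]=30
  size 7 → [0,1,4,5,6,7,8]=7  [0,1,4,5,6,7,9]=7  [1,2,4,5,6,7,8]=21  [1,3,4,5,6,7,9]=21  [1,4,5,6,7,8,9]=42  [2,3,5,6,7,8,9]=210  [2,4,5,6,7,8,9]=105  [3,4,5,6,7,8,9]=105
  size 8 → [0,1,2,4,5,6,7,8]=28  [0,1,3,4,5,6,7,9]=28  [0,1,4,5,6,7,8,9]=56  [1,2,4,5,6,7,8,9]=168  [1,3,4,5,6,7,8,9]=168  [2,3,4,5,6,7,8,9]=420
  first=0(c) contributes 756
  first=2(i) contributes 252
  first=3(e) contributes 252
|[w]| = 1260

1260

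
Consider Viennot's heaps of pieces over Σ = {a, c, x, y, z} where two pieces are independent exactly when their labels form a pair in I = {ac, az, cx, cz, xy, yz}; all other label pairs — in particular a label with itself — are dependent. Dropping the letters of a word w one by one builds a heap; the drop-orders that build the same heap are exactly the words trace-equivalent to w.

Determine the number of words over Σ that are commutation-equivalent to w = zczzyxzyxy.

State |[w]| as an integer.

210

piece 0:z — minimal
piece 1:c — minimal
piece 2:z rests on {0:z}
piece 3:z rests on {2:z}
piece 4:y rests on {1:c}
piece 5:x rests on {3:z}
piece 6:z rests on {5:x}
piece 7:y rests on {4:y}
piece 8:x rests on {6:z}
piece 9:y rests on {7:y}
minimal pieces: {0:z, 1:c}
ways to finish when only these pieces remain (= sum over removing one remaining piece with nothing left below it):
  1 left: {8}→1  {9}→1
  2 left: {6,8}→1  {7,9}→1  {8,9}→2
  3 left: {4,7,9}→1  {5,6,8}→1  {6,8,9}→3  {7,8,9}→3
  4 left: {1,4,7,9}→1  {3,5,6,8}→1  {4,7,8,9}→4  {5,6,8,9}→4  {6,7,8,9}→6
  5 left: {1,4,7,8,9}→5  {2,3,5,6,8}→1  {3,5,6,8,9}→5  {4,6,7,8,9}→10  {5,6,7,8,9}→10
  6 left: {0,2,3,5,6,8}→1  {1,4,6,7,8,9}→15  {2,3,5,6,8,9}→6  {3,5,6,7,8,9}→15  {4,5,6,7,8,9}→20
  7 left: {0,2,3,5,6,8,9}→7  {1,4,5,6,7,8,9}→35  {2,3,5,6,7,8,9}→21  {3,4,5,6,7,8,9}→35
  8 left: {0,2,3,5,6,7,8,9}→28  {1,3,4,5,6,7,8,9}→70  {2,3,4,5,6,7,8,9}→56
  placing 0:z first → 126 extensions
  placing 1:c first → 84 extensions
total linear extensions = 210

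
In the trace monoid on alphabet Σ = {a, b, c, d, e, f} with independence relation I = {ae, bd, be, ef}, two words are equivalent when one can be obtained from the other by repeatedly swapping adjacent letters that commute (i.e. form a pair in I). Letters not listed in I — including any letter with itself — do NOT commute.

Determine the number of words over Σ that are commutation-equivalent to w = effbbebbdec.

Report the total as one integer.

#0=e has no predecessor
#1=f has no predecessor
#2=f depends on [1:f]
#3=b depends on [2:f]
#4=b depends on [3:b]
#5=e depends on [0:e]
#6=b depends on [4:b]
#7=b depends on [6:b]
#8=d depends on [2:f, 5:e]
#9=e depends on [8:d]
#10=c depends on [7:b, 9:e]
sources: [0:e, 1:f]
N(rest) = Σ N(rest − s) over sources s of rest; N(one piece) = 1:
  size 1 → [10]=1
  size 2 → [7,10]=1  [9,10]=1
  size 3 → [6,7,10]=1  [7,9,10]=2  [8,9,10]=1
  size 4 → [4,6,7,10]=1  [5,8,9,10]=1  [6,7,9,10]=3  [7,8,9,10]=3
  size 5 → [0,5,8,9,10]=1  [3,4,6,7,10]=1  [4,6,7,9,10]=4  [5,7,8,9,10]=4  [6,7,8,9,10]=6
  size 6 → [0,5,7,8,9,10]=5  [3,4,6,7,9,10]=5  [4,6,7,8,9,10]=10  [5,6,7,8,9,10]=10
  size 7 → [0,5,6,7,8,9,10]=15  [3,4,6,7,8,9,10]=15  [4,5,6,7,8,9,10]=20
  size 8 → [0,4,5,6,7,8,9,10]=35  [2,3,4,6,7,8,9,10]=15  [3,4,5,6,7,8,9,10]=35
  size 9 → [0,3,4,5,6,7,8,9,10]=70  [1,2,3,4,6,7,8,9,10]=15  [2,3,4,5,6,7,8,9,10]=50
  first=0(e) contributes 65
  first=1(f) contributes 120
|[w]| = 185

185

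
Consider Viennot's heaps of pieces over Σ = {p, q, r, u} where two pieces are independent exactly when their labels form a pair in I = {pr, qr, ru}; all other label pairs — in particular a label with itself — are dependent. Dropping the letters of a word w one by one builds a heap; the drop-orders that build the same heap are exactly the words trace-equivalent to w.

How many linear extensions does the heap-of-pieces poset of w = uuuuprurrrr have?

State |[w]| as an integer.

0(u) covers ∅
1(u) covers 0:u
2(u) covers 1:u
3(u) covers 2:u
4(p) covers 3:u
5(r) covers ∅
6(u) covers 4:p
7(r) covers 5:r
8(r) covers 7:r
9(r) covers 8:r
10(r) covers 9:r
floor of heap: 0:u, 5:r
completions by unplaced set U, small U first (add the entries for U minus each lowest piece of U):
  |U|=1: {6}:1  {10}:1
  |U|=2: {4,6}:1  {6,10}:2  {9,10}:1
  |U|=3: {3,4,6}:1  {4,6,10}:3  {6,9,10}:3  {8,9,10}:1
  |U|=4: {2,3,4,6}:1  {3,4,6,10}:4  {4,6,9,10}:6  {6,8,9,10}:4  {7,8,9,10}:1
  |U|=5: {1,2,3,4,6}:1  {2,3,4,6,10}:5  {3,4,6,9,10}:10  {4,6,8,9,10}:10  {5,7,8,9,10}:1  {6,7,8,9,10}:5
  |U|=6: {0,1,2,3,4,6}:1  {1,2,3,4,6,10}:6  {2,3,4,6,9,10}:15  {3,4,6,8,9,10}:20  {4,6,7,8,9,10}:15  {5,6,7,8,9,10}:6
  |U|=7: {0,1,2,3,4,6,10}:7  {1,2,3,4,6,9,10}:21  {2,3,4,6,8,9,10}:35  {3,4,6,7,8,9,10}:35  {4,5,6,7,8,9,10}:21
  |U|=8: {0,1,2,3,4,6,9,10}:28  {1,2,3,4,6,8,9,10}:56  {2,3,4,6,7,8,9,10}:70  {3,4,5,6,7,8,9,10}:56
  |U|=9: {0,1,2,3,4,6,8,9,10}:84  {1,2,3,4,6,7,8,9,10}:126  {2,3,4,5,6,7,8,9,10}:126
  start at 0(u): 252
  start at 5(r): 210
sum over floor = 462

462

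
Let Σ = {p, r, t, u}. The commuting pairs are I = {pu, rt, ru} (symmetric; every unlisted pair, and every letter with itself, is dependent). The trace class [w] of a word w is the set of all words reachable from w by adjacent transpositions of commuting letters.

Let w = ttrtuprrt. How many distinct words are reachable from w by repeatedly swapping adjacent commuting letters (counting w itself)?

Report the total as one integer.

39

#0=t has no predecessor
#1=t depends on [0:t]
#2=r has no predecessor
#3=t depends on [1:t]
#4=u depends on [3:t]
#5=p depends on [2:r, 3:t]
#6=r depends on [5:p]
#7=r depends on [6:r]
#8=t depends on [4:u, 5:p]
sources: [0:t, 2:r]
N(rest) = Σ N(rest − s) over sources s of rest; N(one piece) = 1:
  size 1 → [7]=1  [8]=1
  size 2 → [4,8]=1  [6,7]=1  [7,8]=2
  size 3 → [4,7,8]=3  [6,7,8]=3
  size 4 → [4,6,7,8]=6  [5,6,7,8]=3
  size 5 → [2,5,6,7,8]=3  [4,5,6,7,8]=9
  size 6 → [2,4,5,6,7,8]=12  [3,4,5,6,7,8]=9
  size 7 → [1,3,4,5,6,7,8]=9  [2,3,4,5,6,7,8]=21
  first=0(t) contributes 30
  first=2(r) contributes 9
|[w]| = 39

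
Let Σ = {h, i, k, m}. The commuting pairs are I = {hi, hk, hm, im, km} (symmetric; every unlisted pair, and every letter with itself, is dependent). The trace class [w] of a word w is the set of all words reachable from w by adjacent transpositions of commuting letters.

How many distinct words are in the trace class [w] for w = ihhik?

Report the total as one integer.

10

drop 0:i onto floor
drop 1:h onto floor
drop 2:h onto {1:h}
drop 3:i onto {0:i}
drop 4:k onto {3:i}
ground layer = {0:i, 1:h}
drop-orders for the pieces not yet dropped (sum over which currently-grounded one goes next):
  1 to go: {2} 1  {4} 1
  2 to go: {1,2} 1  {2,4} 2  {3,4} 1
  3 to go: {0,3,4} 1  {1,2,4} 3  {2,3,4} 3
  if 0:i drops first: 6 orders
  if 1:h drops first: 4 orders
heap linearizations: 10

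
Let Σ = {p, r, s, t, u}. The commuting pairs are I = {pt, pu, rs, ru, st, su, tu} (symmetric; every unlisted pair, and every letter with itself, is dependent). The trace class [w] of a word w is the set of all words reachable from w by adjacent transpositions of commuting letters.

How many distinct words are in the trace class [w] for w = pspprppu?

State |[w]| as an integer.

piece 0:p — minimal
piece 1:s rests on {0:p}
piece 2:p rests on {1:s}
piece 3:p rests on {2:p}
piece 4:r rests on {3:p}
piece 5:p rests on {4:r}
piece 6:p rests on {5:p}
piece 7:u — minimal
minimal pieces: {0:p, 7:u}
ways to finish when only these pieces remain (= sum over removing one remaining piece with nothing left below it):
  1 left: {6}→1  {7}→1
  2 left: {5,6}→1  {6,7}→2
  3 left: {4,5,6}→1  {5,6,7}→3
  4 left: {3,4,5,6}→1  {4,5,6,7}→4
  5 left: {2,3,4,5,6}→1  {3,4,5,6,7}→5
  6 left: {1,2,3,4,5,6}→1  {2,3,4,5,6,7}→6
  placing 0:p first → 7 extensions
  placing 7:u first → 1 extensions
total linear extensions = 8

8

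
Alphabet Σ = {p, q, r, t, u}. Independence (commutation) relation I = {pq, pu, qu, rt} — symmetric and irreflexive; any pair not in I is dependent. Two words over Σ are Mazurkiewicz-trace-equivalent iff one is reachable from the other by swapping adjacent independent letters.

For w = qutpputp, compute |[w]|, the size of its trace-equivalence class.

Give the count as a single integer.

#0=q has no predecessor
#1=u has no predecessor
#2=t depends on [0:q, 1:u]
#3=p depends on [2:t]
#4=p depends on [3:p]
#5=u depends on [2:t]
#6=t depends on [4:p, 5:u]
#7=p depends on [6:t]
sources: [0:q, 1:u]
N(rest) = Σ N(rest − s) over sources s of rest; N(one piece) = 1:
  size 1 → [7]=1
  size 2 → [6,7]=1
  size 3 → [4,6,7]=1  [5,6,7]=1
  size 4 → [3,4,6,7]=1  [4,5,6,7]=2
  size 5 → [3,4,5,6,7]=3
  size 6 → [2,3,4,5,6,7]=3
  first=0(q) contributes 3
  first=1(u) contributes 3
|[w]| = 6

6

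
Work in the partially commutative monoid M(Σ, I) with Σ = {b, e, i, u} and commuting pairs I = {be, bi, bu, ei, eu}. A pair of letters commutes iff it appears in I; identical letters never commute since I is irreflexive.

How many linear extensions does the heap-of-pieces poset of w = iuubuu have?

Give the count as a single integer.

0(i) covers ∅
1(u) covers 0:i
2(u) covers 1:u
3(b) covers ∅
4(u) covers 2:u
5(u) covers 4:u
floor of heap: 0:i, 3:b
completions by unplaced set U, small U first (add the entries for U minus each lowest piece of U):
  |U|=1: {3}:1  {5}:1
  |U|=2: {3,5}:2  {4,5}:1
  |U|=3: {2,4,5}:1  {3,4,5}:3
  |U|=4: {1,2,4,5}:1  {2,3,4,5}:4
  start at 0(i): 5
  start at 3(b): 1
sum over floor = 6

6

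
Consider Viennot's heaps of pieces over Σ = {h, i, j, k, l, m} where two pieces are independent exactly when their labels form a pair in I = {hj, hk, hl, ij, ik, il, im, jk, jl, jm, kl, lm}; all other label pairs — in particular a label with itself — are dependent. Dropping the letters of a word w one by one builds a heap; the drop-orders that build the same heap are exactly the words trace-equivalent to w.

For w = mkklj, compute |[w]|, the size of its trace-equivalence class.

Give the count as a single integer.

#0=m has no predecessor
#1=k depends on [0:m]
#2=k depends on [1:k]
#3=l has no predecessor
#4=j has no predecessor
sources: [0:m, 3:l, 4:j]
N(rest) = Σ N(rest − s) over sources s of rest; N(one piece) = 1:
  size 1 → [2]=1  [3]=1  [4]=1
  size 2 → [1,2]=1  [2,3]=2  [2,4]=2  [3,4]=2
  size 3 → [0,1,2]=1  [1,2,3]=3  [1,2,4]=3  [2,3,4]=6
  first=0(m) contributes 12
  first=3(l) contributes 4
  first=4(j) contributes 4
|[w]| = 20

20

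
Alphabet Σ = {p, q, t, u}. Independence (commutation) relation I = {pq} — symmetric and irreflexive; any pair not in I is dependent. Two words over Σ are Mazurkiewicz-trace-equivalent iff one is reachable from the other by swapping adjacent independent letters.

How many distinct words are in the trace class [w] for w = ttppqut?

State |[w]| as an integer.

0(t) covers ∅
1(t) covers 0:t
2(p) covers 1:t
3(p) covers 2:p
4(q) covers 1:t
5(u) covers 3:p, 4:q
6(t) covers 5:u
floor of heap: 0:t
completions by unplaced set U, small U first (add the entries for U minus each lowest piece of U):
  |U|=1: {6}:1
  |U|=2: {5,6}:1
  |U|=3: {3,5,6}:1  {4,5,6}:1
  |U|=4: {2,3,5,6}:1  {3,4,5,6}:2
  |U|=5: {2,3,4,5,6}:3
  start at 0(t): 3

3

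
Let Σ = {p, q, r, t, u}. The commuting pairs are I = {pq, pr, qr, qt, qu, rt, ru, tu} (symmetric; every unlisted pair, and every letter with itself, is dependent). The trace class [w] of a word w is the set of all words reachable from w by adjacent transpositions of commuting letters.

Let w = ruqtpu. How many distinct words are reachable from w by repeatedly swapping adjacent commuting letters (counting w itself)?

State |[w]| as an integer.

piece 0:r — minimal
piece 1:u — minimal
piece 2:q — minimal
piece 3:t — minimal
piece 4:p rests on {1:u, 3:t}
piece 5:u rests on {4:p}
minimal pieces: {0:r, 1:u, 2:q, 3:t}
ways to finish when only these pieces remain (= sum over removing one remaining piece with nothing left below it):
  1 left: {0}→1  {2}→1  {5}→1
  2 left: {0,2}→2  {0,5}→2  {2,5}→2  {4,5}→1
  3 left: {0,2,5}→6  {0,4,5}→3  {1,4,5}→1  {2,4,5}→3  {3,4,5}→1
  4 left: {0,1,4,5}→4  {0,2,4,5}→12  {0,3,4,5}→4  {1,2,4,5}→4  {1,3,4,5}→2  {2,3,4,5}→4
  placing 0:r first → 10 extensions
  placing 1:u first → 20 extensions
  placing 2:q first → 10 extensions
  placing 3:t first → 20 extensions
total linear extensions = 60

60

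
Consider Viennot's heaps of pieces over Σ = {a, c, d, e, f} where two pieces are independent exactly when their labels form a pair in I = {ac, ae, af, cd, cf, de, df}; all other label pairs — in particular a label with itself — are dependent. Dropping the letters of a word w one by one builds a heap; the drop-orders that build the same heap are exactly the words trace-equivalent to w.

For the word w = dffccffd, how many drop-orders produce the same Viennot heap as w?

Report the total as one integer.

#0=d has no predecessor
#1=f has no predecessor
#2=f depends on [1:f]
#3=c has no predecessor
#4=c depends on [3:c]
#5=f depends on [2:f]
#6=f depends on [5:f]
#7=d depends on [0:d]
sources: [0:d, 1:f, 3:c]
N(rest) = Σ N(rest − s) over sources s of rest; N(one piece) = 1:
  size 1 → [4]=1  [6]=1  [7]=1
  size 2 → [0,7]=1  [3,4]=1  [4,6]=2  [4,7]=2  [5,6]=1  [6,7]=2
  size 3 → [0,4,7]=3  [0,6,7]=3  [2,5,6]=1  [3,4,6]=3  [3,4,7]=3  [4,5,6]=3  [4,6,7]=6  [5,6,7]=3
  size 4 → [0,3,4,7]=6  [0,4,6,7]=12  [0,5,6,7]=6  [1,2,5,6]=1  [2,4,5,6]=4  [2,5,6,7]=4  [3,4,5,6]=6  [3,4,6,7]=12  [4,5,6,7]=12
  size 5 → [0,2,5,6,7]=10  [0,3,4,6,7]=30  [0,4,5,6,7]=30  [1,2,4,5,6]=5  [1,2,5,6,7]=5  [2,3,4,5,6]=10  [2,4,5,6,7]=20  [3,4,5,6,7]=30
  size 6 → [0,1,2,5,6,7]=15  [0,2,4,5,6,7]=60  [0,3,4,5,6,7]=90  [1,2,3,4,5,6]=15  [1,2,4,5,6,7]=30  [2,3,4,5,6,7]=60
  first=0(d) contributes 105
  first=1(f) contributes 210
  first=3(c) contributes 105
|[w]| = 420

420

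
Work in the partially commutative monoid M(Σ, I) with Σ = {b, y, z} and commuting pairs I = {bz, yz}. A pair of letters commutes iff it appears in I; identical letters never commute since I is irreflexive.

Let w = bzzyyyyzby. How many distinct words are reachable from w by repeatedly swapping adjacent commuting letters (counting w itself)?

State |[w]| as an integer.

120

drop 0:b onto floor
drop 1:z onto floor
drop 2:z onto {1:z}
drop 3:y onto {0:b}
drop 4:y onto {3:y}
drop 5:y onto {4:y}
drop 6:y onto {5:y}
drop 7:z onto {2:z}
drop 8:b onto {6:y}
drop 9:y onto {8:b}
ground layer = {0:b, 1:z}
drop-orders for the pieces not yet dropped (sum over which currently-grounded one goes next):
  1 to go: {7} 1  {9} 1
  2 to go: {2,7} 1  {7,9} 2  {8,9} 1
  3 to go: {1,2,7} 1  {2,7,9} 3  {6,8,9} 1  {7,8,9} 3
  4 to go: {1,2,7,9} 4  {2,7,8,9} 6  {5,6,8,9} 1  {6,7,8,9} 4
  5 to go: {1,2,7,8,9} 10  {2,6,7,8,9} 10  {4,5,6,8,9} 1  {5,6,7,8,9} 5
  6 to go: {1,2,6,7,8,9} 20  {2,5,6,7,8,9} 15  {3,4,5,6,8,9} 1  {4,5,6,7,8,9} 6
  7 to go: {0,3,4,5,6,8,9} 1  {1,2,5,6,7,8,9} 35  {2,4,5,6,7,8,9} 21  {3,4,5,6,7,8,9} 7
  8 to go: {0,3,4,5,6,7,8,9} 8  {1,2,4,5,6,7,8,9} 56  {2,3,4,5,6,7,8,9} 28
  if 0:b drops first: 84 orders
  if 1:z drops first: 36 orders
heap linearizations: 120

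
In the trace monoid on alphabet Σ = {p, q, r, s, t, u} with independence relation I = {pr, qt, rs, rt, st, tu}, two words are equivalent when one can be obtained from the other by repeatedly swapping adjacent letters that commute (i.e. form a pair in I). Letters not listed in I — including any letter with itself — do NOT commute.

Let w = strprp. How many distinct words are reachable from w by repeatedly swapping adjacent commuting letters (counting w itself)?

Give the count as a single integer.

30

#0=s has no predecessor
#1=t has no predecessor
#2=r has no predecessor
#3=p depends on [0:s, 1:t]
#4=r depends on [2:r]
#5=p depends on [3:p]
sources: [0:s, 1:t, 2:r]
N(rest) = Σ N(rest − s) over sources s of rest; N(one piece) = 1:
  size 1 → [4]=1  [5]=1
  size 2 → [2,4]=1  [3,5]=1  [4,5]=2
  size 3 → [0,3,5]=1  [1,3,5]=1  [2,4,5]=3  [3,4,5]=3
  size 4 → [0,1,3,5]=2  [0,3,4,5]=4  [1,3,4,5]=4  [2,3,4,5]=6
  first=0(s) contributes 10
  first=1(t) contributes 10
  first=2(r) contributes 10
|[w]| = 30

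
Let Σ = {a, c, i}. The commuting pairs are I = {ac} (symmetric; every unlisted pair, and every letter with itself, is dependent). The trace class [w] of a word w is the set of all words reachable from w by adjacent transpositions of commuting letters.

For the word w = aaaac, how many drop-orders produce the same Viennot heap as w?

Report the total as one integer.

5

piece 0:a — minimal
piece 1:a rests on {0:a}
piece 2:a rests on {1:a}
piece 3:a rests on {2:a}
piece 4:c — minimal
minimal pieces: {0:a, 4:c}
ways to finish when only these pieces remain (= sum over removing one remaining piece with nothing left below it):
  1 left: {3}→1  {4}→1
  2 left: {2,3}→1  {3,4}→2
  3 left: {1,2,3}→1  {2,3,4}→3
  placing 0:a first → 4 extensions
  placing 4:c first → 1 extensions
total linear extensions = 5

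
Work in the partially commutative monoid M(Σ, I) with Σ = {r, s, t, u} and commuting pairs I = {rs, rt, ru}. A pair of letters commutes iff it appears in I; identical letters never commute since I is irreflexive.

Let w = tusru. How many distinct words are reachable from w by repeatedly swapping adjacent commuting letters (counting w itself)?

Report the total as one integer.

#0=t has no predecessor
#1=u depends on [0:t]
#2=s depends on [1:u]
#3=r has no predecessor
#4=u depends on [2:s]
sources: [0:t, 3:r]
N(rest) = Σ N(rest − s) over sources s of rest; N(one piece) = 1:
  size 1 → [3]=1  [4]=1
  size 2 → [2,4]=1  [3,4]=2
  size 3 → [1,2,4]=1  [2,3,4]=3
  first=0(t) contributes 4
  first=3(r) contributes 1
|[w]| = 5

5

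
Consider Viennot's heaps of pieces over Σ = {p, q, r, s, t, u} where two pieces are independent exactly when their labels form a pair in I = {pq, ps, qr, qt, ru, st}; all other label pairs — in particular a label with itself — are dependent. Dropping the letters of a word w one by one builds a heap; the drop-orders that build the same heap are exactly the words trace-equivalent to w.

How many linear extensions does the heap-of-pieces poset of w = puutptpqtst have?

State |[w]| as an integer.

piece 0:p — minimal
piece 1:u rests on {0:p}
piece 2:u rests on {1:u}
piece 3:t rests on {2:u}
piece 4:p rests on {3:t}
piece 5:t rests on {4:p}
piece 6:p rests on {5:t}
piece 7:q rests on {2:u}
piece 8:t rests on {6:p}
piece 9:s rests on {7:q}
piece 10:t rests on {8:t}
minimal pieces: {0:p}
ways to finish when only these pieces remain (= sum over removing one remaining piece with nothing left below it):
  1 left: {9}→1  {10}→1
  2 left: {7,9}→1  {8,10}→1  {9,10}→2
  3 left: {6,8,10}→1  {7,9,10}→3  {8,9,10}→3
  4 left: {5,6,8,10}→1  {6,8,9,10}→4  {7,8,9,10}→6
  5 left: {4,5,6,8,10}→1  {5,6,8,9,10}→5  {6,7,8,9,10}→10
  6 left: {3,4,5,6,8,10}→1  {4,5,6,8,9,10}→6  {5,6,7,8,9,10}→15
  7 left: {3,4,5,6,8,9,10}→7  {4,5,6,7,8,9,10}→21
  8 left: {3,4,5,6,7,8,9,10}→28
  9 left: {2,3,4,5,6,7,8,9,10}→28
  placing 0:p first → 28 extensions

28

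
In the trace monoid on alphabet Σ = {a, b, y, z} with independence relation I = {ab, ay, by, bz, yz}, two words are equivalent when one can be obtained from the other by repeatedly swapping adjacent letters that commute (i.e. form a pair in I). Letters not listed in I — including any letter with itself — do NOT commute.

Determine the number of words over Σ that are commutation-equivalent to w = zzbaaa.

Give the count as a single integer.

6

piece 0:z — minimal
piece 1:z rests on {0:z}
piece 2:b — minimal
piece 3:a rests on {1:z}
piece 4:a rests on {3:a}
piece 5:a rests on {4:a}
minimal pieces: {0:z, 2:b}
ways to finish when only these pieces remain (= sum over removing one remaining piece with nothing left below it):
  1 left: {2}→1  {5}→1
  2 left: {2,5}→2  {4,5}→1
  3 left: {2,4,5}→3  {3,4,5}→1
  4 left: {1,3,4,5}→1  {2,3,4,5}→4
  placing 0:z first → 5 extensions
  placing 2:b first → 1 extensions
total linear extensions = 6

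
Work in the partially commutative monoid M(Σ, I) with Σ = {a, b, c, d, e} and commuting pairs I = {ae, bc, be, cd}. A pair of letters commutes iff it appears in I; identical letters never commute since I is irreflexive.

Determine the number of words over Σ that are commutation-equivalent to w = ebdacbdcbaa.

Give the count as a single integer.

20

drop 0:e onto floor
drop 1:b onto floor
drop 2:d onto {0:e, 1:b}
drop 3:a onto {2:d}
drop 4:c onto {3:a}
drop 5:b onto {3:a}
drop 6:d onto {5:b}
drop 7:c onto {4:c}
drop 8:b onto {6:d}
drop 9:a onto {7:c, 8:b}
drop 10:a onto {9:a}
ground layer = {0:e, 1:b}
drop-orders for the pieces not yet dropped (sum over which currently-grounded one goes next):
  1 to go: {10} 1
  2 to go: {9,10} 1
  3 to go: {7,9,10} 1  {8,9,10} 1
  4 to go: {4,7,9,10} 1  {6,8,9,10} 1  {7,8,9,10} 2
  5 to go: {4,7,8,9,10} 3  {5,6,8,9,10} 1  {6,7,8,9,10} 3
  6 to go: {4,6,7,8,9,10} 6  {5,6,7,8,9,10} 4
  7 to go: {4,5,6,7,8,9,10} 10
  8 to go: {3,4,5,6,7,8,9,10} 10
  9 to go: {2,3,4,5,6,7,8,9,10} 10
  if 0:e drops first: 10 orders
  if 1:b drops first: 10 orders
heap linearizations: 20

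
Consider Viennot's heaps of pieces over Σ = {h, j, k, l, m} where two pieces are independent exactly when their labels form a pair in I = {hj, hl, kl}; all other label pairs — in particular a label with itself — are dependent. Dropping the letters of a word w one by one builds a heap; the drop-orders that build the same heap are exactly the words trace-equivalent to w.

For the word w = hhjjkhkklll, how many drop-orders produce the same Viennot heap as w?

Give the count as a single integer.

0(h) covers ∅
1(h) covers 0:h
2(j) covers ∅
3(j) covers 2:j
4(k) covers 1:h, 3:j
5(h) covers 4:k
6(k) covers 5:h
7(k) covers 6:k
8(l) covers 3:j
9(l) covers 8:l
10(l) covers 9:l
floor of heap: 0:h, 2:j
completions by unplaced set U, small U first (add the entries for U minus each lowest piece of U):
  |U|=1: {7}:1  {10}:1
  |U|=2: {6,7}:1  {7,10}:2  {9,10}:1
  |U|=3: {5,6,7}:1  {6,7,10}:3  {7,9,10}:3  {8,9,10}:1
  |U|=4: {4,5,6,7}:1  {5,6,7,10}:4  {6,7,9,10}:6  {7,8,9,10}:4
  |U|=5: {1,4,5,6,7}:1  {4,5,6,7,10}:5  {5,6,7,9,10}:10  {6,7,8,9,10}:10
  |U|=6: {0,1,4,5,6,7}:1  {1,4,5,6,7,10}:6  {4,5,6,7,9,10}:15  {5,6,7,8,9,10}:20
  |U|=7: {0,1,4,5,6,7,10}:7  {1,4,5,6,7,9,10}:21  {4,5,6,7,8,9,10}:35
  |U|=8: {0,1,4,5,6,7,9,10}:28  {1,4,5,6,7,8,9,10}:56  {3,4,5,6,7,8,9,10}:35
  |U|=9: {0,1,4,5,6,7,8,9,10}:84  {1,3,4,5,6,7,8,9,10}:91  {2,3,4,5,6,7,8,9,10}:35
  start at 0(h): 126
  start at 2(j): 175
sum over floor = 301

301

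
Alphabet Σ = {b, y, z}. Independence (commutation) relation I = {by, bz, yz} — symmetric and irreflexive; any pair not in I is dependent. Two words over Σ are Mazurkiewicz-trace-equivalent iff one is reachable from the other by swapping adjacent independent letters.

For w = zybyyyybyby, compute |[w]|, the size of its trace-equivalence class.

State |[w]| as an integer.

drop 0:z onto floor
drop 1:y onto floor
drop 2:b onto floor
drop 3:y onto {1:y}
drop 4:y onto {3:y}
drop 5:y onto {4:y}
drop 6:y onto {5:y}
drop 7:b onto {2:b}
drop 8:y onto {6:y}
drop 9:b onto {7:b}
drop 10:y onto {8:y}
ground layer = {0:z, 1:y, 2:b}
drop-orders for the pieces not yet dropped (sum over which currently-grounded one goes next):
  1 to go: {0} 1  {9} 1  {10} 1
  2 to go: {0,9} 2  {0,10} 2  {7,9} 1  {8,10} 1  {9,10} 2
  3 to go: {0,7,9} 3  {0,8,10} 3  {0,9,10} 6  {2,7,9} 1  {6,8,10} 1  {7,9,10} 3  {8,9,10} 3
  4 to go: {0,2,7,9} 4  {0,6,8,10} 4  {0,7,9,10} 12  {0,8,9,10} 12  {2,7,9,10} 4  {5,6,8,10} 1  {6,8,9,10} 4  {7,8,9,10} 6
  5 to go: {0,2,7,9,10} 20  {0,5,6,8,10} 5  {0,6,8,9,10} 20  {0,7,8,9,10} 30  {2,7,8,9,10} 10  {4,5,6,8,10} 1  {5,6,8,9,10} 5  {6,7,8,9,10} 10
  6 to go: {0,2,7,8,9,10} 60  {0,4,5,6,8,10} 6  {0,5,6,8,9,10} 30  {0,6,7,8,9,10} 60  {2,6,7,8,9,10} 20  {3,4,5,6,8,10} 1  {4,5,6,8,9,10} 6  {5,6,7,8,9,10} 15
  7 to go: {0,2,6,7,8,9,10} 140  {0,3,4,5,6,8,10} 7  {0,4,5,6,8,9,10} 42  {0,5,6,7,8,9,10} 105  {1,3,4,5,6,8,10} 1  {2,5,6,7,8,9,10} 35  {3,4,5,6,8,9,10} 7  {4,5,6,7,8,9,10} 21
  8 to go: {0,1,3,4,5,6,8,10} 8  {0,2,5,6,7,8,9,10} 280  {0,3,4,5,6,8,9,10} 56  {0,4,5,6,7,8,9,10} 168  {1,3,4,5,6,8,9,10} 8  {2,4,5,6,7,8,9,10} 56  {3,4,5,6,7,8,9,10} 28
  9 to go: {0,1,3,4,5,6,8,9,10} 72  {0,2,4,5,6,7,8,9,10} 504  {0,3,4,5,6,7,8,9,10} 252  {1,3,4,5,6,7,8,9,10} 36  {2,3,4,5,6,7,8,9,10} 84
  if 0:z drops first: 120 orders
  if 1:y drops first: 840 orders
  if 2:b drops first: 360 orders
heap linearizations: 1320

1320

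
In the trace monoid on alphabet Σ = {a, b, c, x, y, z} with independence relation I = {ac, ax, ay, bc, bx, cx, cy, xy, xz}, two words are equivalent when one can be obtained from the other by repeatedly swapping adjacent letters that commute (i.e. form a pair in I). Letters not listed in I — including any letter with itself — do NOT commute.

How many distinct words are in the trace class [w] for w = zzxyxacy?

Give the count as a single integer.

336

0(z) covers ∅
1(z) covers 0:z
2(x) covers ∅
3(y) covers 1:z
4(x) covers 2:x
5(a) covers 1:z
6(c) covers 1:z
7(y) covers 3:y
floor of heap: 0:z, 2:x
completions by unplaced set U, small U first (add the entries for U minus each lowest piece of U):
  |U|=1: {4}:1  {5}:1  {6}:1  {7}:1
  |U|=2: {2,4}:1  {3,7}:1  {4,5}:2  {4,6}:2  {4,7}:2  {5,6}:2  {5,7}:2  {6,7}:2
  |U|=3: {2,4,5}:3  {2,4,6}:3  {2,4,7}:3  {3,4,7}:3  {3,5,7}:3  {3,6,7}:3  {4,5,6}:6  {4,5,7}:6  {4,6,7}:6  {5,6,7}:6
  |U|=4: {2,3,4,7}:6  {2,4,5,6}:12  {2,4,5,7}:12  {2,4,6,7}:12  {3,4,5,7}:12  {3,4,6,7}:12  {3,5,6,7}:12  {4,5,6,7}:24
  |U|=5: {1,3,5,6,7}:12  {2,3,4,5,7}:30  {2,3,4,6,7}:30  {2,4,5,6,7}:60  {3,4,5,6,7}:60
  |U|=6: {0,1,3,5,6,7}:12  {1,3,4,5,6,7}:72  {2,3,4,5,6,7}:180
  start at 0(z): 252
  start at 2(x): 84
sum over floor = 336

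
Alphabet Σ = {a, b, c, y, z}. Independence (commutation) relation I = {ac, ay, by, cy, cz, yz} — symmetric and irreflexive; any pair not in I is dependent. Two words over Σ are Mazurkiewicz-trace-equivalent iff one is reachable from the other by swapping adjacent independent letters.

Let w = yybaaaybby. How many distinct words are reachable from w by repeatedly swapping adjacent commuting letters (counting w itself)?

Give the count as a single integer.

210

#0=y has no predecessor
#1=y depends on [0:y]
#2=b has no predecessor
#3=a depends on [2:b]
#4=a depends on [3:a]
#5=a depends on [4:a]
#6=y depends on [1:y]
#7=b depends on [5:a]
#8=b depends on [7:b]
#9=y depends on [6:y]
sources: [0:y, 2:b]
N(rest) = Σ N(rest − s) over sources s of rest; N(one piece) = 1:
  size 1 → [8]=1  [9]=1
  size 2 → [6,9]=1  [7,8]=1  [8,9]=2
  size 3 → [1,6,9]=1  [5,7,8]=1  [6,8,9]=3  [7,8,9]=3
  size 4 → [0,1,6,9]=1  [1,6,8,9]=4  [4,5,7,8]=1  [5,7,8,9]=4  [6,7,8,9]=6
  size 5 → [0,1,6,8,9]=5  [1,6,7,8,9]=10  [3,4,5,7,8]=1  [4,5,7,8,9]=5  [5,6,7,8,9]=10
  size 6 → [0,1,6,7,8,9]=15  [1,5,6,7,8,9]=20  [2,3,4,5,7,8]=1  [3,4,5,7,8,9]=6  [4,5,6,7,8,9]=15
  size 7 → [0,1,5,6,7,8,9]=35  [1,4,5,6,7,8,9]=35  [2,3,4,5,7,8,9]=7  [3,4,5,6,7,8,9]=21
  size 8 → [0,1,4,5,6,7,8,9]=70  [1,3,4,5,6,7,8,9]=56  [2,3,4,5,6,7,8,9]=28
  first=0(y) contributes 84
  first=2(b) contributes 126
|[w]| = 210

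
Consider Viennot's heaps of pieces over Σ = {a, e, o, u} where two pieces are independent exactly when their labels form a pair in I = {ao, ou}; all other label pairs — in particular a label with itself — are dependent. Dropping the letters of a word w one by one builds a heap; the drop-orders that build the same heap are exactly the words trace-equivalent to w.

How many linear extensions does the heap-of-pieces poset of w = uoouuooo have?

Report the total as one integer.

56

#0=u has no predecessor
#1=o has no predecessor
#2=o depends on [1:o]
#3=u depends on [0:u]
#4=u depends on [3:u]
#5=o depends on [2:o]
#6=o depends on [5:o]
#7=o depends on [6:o]
sources: [0:u, 1:o]
N(rest) = Σ N(rest − s) over sources s of rest; N(one piece) = 1:
  size 1 → [4]=1  [7]=1
  size 2 → [3,4]=1  [4,7]=2  [6,7]=1
  size 3 → [0,3,4]=1  [3,4,7]=3  [4,6,7]=3  [5,6,7]=1
  size 4 → [0,3,4,7]=4  [2,5,6,7]=1  [3,4,6,7]=6  [4,5,6,7]=4
  size 5 → [0,3,4,6,7]=10  [1,2,5,6,7]=1  [2,4,5,6,7]=5  [3,4,5,6,7]=10
  size 6 → [0,3,4,5,6,7]=20  [1,2,4,5,6,7]=6  [2,3,4,5,6,7]=15
  first=0(u) contributes 21
  first=1(o) contributes 35
|[w]| = 56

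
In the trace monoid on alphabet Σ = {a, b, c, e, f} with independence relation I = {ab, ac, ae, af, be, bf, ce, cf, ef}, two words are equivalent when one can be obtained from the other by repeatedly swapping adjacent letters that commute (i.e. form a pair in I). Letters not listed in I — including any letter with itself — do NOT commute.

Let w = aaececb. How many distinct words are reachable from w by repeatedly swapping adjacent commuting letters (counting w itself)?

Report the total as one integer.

#0=a has no predecessor
#1=a depends on [0:a]
#2=e has no predecessor
#3=c has no predecessor
#4=e depends on [2:e]
#5=c depends on [3:c]
#6=b depends on [5:c]
sources: [0:a, 2:e, 3:c]
N(rest) = Σ N(rest − s) over sources s of rest; N(one piece) = 1:
  size 1 → [1]=1  [4]=1  [6]=1
  size 2 → [0,1]=1  [1,4]=2  [1,6]=2  [2,4]=1  [4,6]=2  [5,6]=1
  size 3 → [0,1,4]=3  [0,1,6]=3  [1,2,4]=3  [1,4,6]=6  [1,5,6]=3  [2,4,6]=3  [3,5,6]=1  [4,5,6]=3
  size 4 → [0,1,2,4]=6  [0,1,4,6]=12  [0,1,5,6]=6  [1,2,4,6]=12  [1,3,5,6]=4  [1,4,5,6]=12  [2,4,5,6]=6  [3,4,5,6]=4
  size 5 → [0,1,2,4,6]=30  [0,1,3,5,6]=10  [0,1,4,5,6]=30  [1,2,4,5,6]=30  [1,3,4,5,6]=20  [2,3,4,5,6]=10
  first=0(a) contributes 60
  first=2(e) contributes 60
  first=3(c) contributes 90
|[w]| = 210

210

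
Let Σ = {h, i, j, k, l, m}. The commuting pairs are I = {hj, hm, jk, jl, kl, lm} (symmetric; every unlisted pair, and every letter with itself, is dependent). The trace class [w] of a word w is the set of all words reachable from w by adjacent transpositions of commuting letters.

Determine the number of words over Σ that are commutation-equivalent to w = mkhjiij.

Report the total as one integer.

3

0(m) covers ∅
1(k) covers 0:m
2(h) covers 1:k
3(j) covers 0:m
4(i) covers 2:h, 3:j
5(i) covers 4:i
6(j) covers 5:i
floor of heap: 0:m
completions by unplaced set U, small U first (add the entries for U minus each lowest piece of U):
  |U|=1: {6}:1
  |U|=2: {5,6}:1
  |U|=3: {4,5,6}:1
  |U|=4: {2,4,5,6}:1  {3,4,5,6}:1
  |U|=5: {1,2,4,5,6}:1  {2,3,4,5,6}:2
  start at 0(m): 3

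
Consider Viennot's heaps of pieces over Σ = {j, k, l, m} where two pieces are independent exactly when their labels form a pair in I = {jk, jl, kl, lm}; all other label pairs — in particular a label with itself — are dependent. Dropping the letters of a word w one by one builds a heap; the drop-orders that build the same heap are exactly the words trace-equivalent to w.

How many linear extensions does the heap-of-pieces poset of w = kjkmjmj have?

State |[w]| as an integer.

3

#0=k has no predecessor
#1=j has no predecessor
#2=k depends on [0:k]
#3=m depends on [1:j, 2:k]
#4=j depends on [3:m]
#5=m depends on [4:j]
#6=j depends on [5:m]
sources: [0:k, 1:j]
N(rest) = Σ N(rest − s) over sources s of rest; N(one piece) = 1:
  size 1 → [6]=1
  size 2 → [5,6]=1
  size 3 → [4,5,6]=1
  size 4 → [3,4,5,6]=1
  size 5 → [1,3,4,5,6]=1  [2,3,4,5,6]=1
  first=0(k) contributes 2
  first=1(j) contributes 1
|[w]| = 3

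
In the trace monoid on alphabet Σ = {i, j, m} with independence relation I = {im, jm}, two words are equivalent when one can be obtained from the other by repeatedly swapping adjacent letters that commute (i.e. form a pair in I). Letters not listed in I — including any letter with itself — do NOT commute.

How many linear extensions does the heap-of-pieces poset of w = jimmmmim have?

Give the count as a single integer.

piece 0:j — minimal
piece 1:i rests on {0:j}
piece 2:m — minimal
piece 3:m rests on {2:m}
piece 4:m rests on {3:m}
piece 5:m rests on {4:m}
piece 6:i rests on {1:i}
piece 7:m rests on {5:m}
minimal pieces: {0:j, 2:m}
ways to finish when only these pieces remain (= sum over removing one remaining piece with nothing left below it):
  1 left: {6}→1  {7}→1
  2 left: {1,6}→1  {5,7}→1  {6,7}→2
  3 left: {0,1,6}→1  {1,6,7}→3  {4,5,7}→1  {5,6,7}→3
  4 left: {0,1,6,7}→4  {1,5,6,7}→6  {3,4,5,7}→1  {4,5,6,7}→4
  5 left: {0,1,5,6,7}→10  {1,4,5,6,7}→10  {2,3,4,5,7}→1  {3,4,5,6,7}→5
  6 left: {0,1,4,5,6,7}→20  {1,3,4,5,6,7}→15  {2,3,4,5,6,7}→6
  placing 0:j first → 21 extensions
  placing 2:m first → 35 extensions
total linear extensions = 56

56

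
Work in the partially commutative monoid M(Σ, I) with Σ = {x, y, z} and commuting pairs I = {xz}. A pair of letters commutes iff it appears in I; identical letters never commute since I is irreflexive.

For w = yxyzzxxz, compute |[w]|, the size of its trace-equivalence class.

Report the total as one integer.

piece 0:y — minimal
piece 1:x rests on {0:y}
piece 2:y rests on {1:x}
piece 3:z rests on {2:y}
piece 4:z rests on {3:z}
piece 5:x rests on {2:y}
piece 6:x rests on {5:x}
piece 7:z rests on {4:z}
minimal pieces: {0:y}
ways to finish when only these pieces remain (= sum over removing one remaining piece with nothing left below it):
  1 left: {6}→1  {7}→1
  2 left: {4,7}→1  {5,6}→1  {6,7}→2
  3 left: {3,4,7}→1  {4,6,7}→3  {5,6,7}→3
  4 left: {3,4,6,7}→4  {4,5,6,7}→6
  5 left: {3,4,5,6,7}→10
  6 left: {2,3,4,5,6,7}→10
  placing 0:y first → 10 extensions

10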